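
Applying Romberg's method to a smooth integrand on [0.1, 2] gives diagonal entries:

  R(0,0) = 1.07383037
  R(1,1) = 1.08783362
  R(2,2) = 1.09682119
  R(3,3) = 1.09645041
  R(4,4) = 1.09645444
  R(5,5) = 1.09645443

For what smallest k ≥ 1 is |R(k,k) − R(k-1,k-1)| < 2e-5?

|R(1,1) − R(0,0)| = 0.01400325 ≥ 2e-5
|R(2,2) − R(1,1)| = 0.00898757 ≥ 2e-5
|R(3,3) − R(2,2)| = 0.00037078 ≥ 2e-5
|R(4,4) − R(3,3)| = 0.00000403 < 2e-5

k = 4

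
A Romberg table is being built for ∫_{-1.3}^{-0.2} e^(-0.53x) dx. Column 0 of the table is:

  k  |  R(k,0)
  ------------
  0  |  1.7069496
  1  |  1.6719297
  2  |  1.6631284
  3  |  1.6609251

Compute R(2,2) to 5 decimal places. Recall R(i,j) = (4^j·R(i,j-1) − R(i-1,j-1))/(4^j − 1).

1.66019

Richardson extrapolation on the trapezoidal column (denominator 4−1=3):
R(1,1) = 1.6719297 + (1.6719297 − 1.7069496)/3 = 1.6602564
R(2,1) = 1.6631284 + (1.6631284 − 1.6719297)/3 = 1.6601946
R(2,2) = 1.6601946 + (1.6601946 − 1.6602564)/15 = 1.6601905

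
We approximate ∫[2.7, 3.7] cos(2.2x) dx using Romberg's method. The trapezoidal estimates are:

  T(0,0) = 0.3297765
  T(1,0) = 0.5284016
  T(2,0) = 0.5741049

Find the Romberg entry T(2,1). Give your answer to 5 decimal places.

Richardson extrapolation on the trapezoidal column (denominator 4−1=3):
T(2,1) = (4·0.5741049 − 0.5284016) / 3 = 0.5893393
(Column j=1 coincides with Simpson's rule on the same nodes.)

0.58934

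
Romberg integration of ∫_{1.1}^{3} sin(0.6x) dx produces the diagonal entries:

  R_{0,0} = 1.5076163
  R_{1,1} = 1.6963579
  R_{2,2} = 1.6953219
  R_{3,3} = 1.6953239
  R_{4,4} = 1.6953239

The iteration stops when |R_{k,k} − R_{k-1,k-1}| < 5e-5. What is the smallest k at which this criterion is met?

k = 3

|R_{1,1} − R_{0,0}| = 0.1887416 ≥ 5e-5
|R_{2,2} − R_{1,1}| = 0.0010360 ≥ 5e-5
|R_{3,3} − R_{2,2}| = 0.0000020 < 5e-5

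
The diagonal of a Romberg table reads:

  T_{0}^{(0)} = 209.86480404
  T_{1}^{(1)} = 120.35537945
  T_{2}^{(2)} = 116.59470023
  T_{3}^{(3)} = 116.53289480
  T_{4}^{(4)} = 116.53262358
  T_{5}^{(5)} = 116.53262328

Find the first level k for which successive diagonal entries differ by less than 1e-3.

|T_{1}^{(1)} − T_{0}^{(0)}| = 89.50942459 ≥ 1e-3
|T_{2}^{(2)} − T_{1}^{(1)}| = 3.76067922 ≥ 1e-3
|T_{3}^{(3)} − T_{2}^{(2)}| = 0.06180543 ≥ 1e-3
|T_{4}^{(4)} − T_{3}^{(3)}| = 0.00027122 < 1e-3

k = 4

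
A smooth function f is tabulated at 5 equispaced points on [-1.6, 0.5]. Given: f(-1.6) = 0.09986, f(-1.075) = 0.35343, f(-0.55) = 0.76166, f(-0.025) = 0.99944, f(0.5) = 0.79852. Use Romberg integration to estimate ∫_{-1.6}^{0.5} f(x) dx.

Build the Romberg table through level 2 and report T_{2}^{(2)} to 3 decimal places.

1.370

T_{0}^{(0)} (trapezoid, 1 panel, h=2.1000): 0.94330
T_{1}^{(0)} (trapezoid, 2 panels, h=1.0500): 1.27139
T_{2}^{(0)} (trapezoid, 4 panels, h=0.5250): 1.34595
T_{1}^{(1)} = 1.27139 + (1.27139 − 0.94330)/3 = 1.38075
T_{2}^{(1)} = 1.34595 + (1.34595 − 1.27139)/3 = 1.37080
T_{2}^{(2)} = 1.37080 + (1.37080 − 1.38075)/15 = 1.37014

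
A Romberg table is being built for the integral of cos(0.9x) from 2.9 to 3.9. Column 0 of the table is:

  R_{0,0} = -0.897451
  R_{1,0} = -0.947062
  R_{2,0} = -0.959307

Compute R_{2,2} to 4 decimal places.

-0.9634

Richardson extrapolation on the trapezoidal column (denominator 4−1=3):
R_{1,1} = -0.947062 + (-0.947062 − (-0.897451))/3 = -0.963599
R_{2,1} = (4·(-0.959307) − (-0.947062)) / 3 = -0.963389
R_{2,2} = (16·(-0.963389) − (-0.963599)) / 15 = -0.963375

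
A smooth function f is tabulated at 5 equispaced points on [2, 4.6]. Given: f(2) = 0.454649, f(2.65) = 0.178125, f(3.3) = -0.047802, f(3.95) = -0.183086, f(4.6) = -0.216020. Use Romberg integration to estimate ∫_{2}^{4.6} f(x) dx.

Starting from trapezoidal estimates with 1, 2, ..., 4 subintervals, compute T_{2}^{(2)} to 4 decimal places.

0.0271

T_{0}^{(0)} (trapezoid, 1 panel, h=2.6000): 0.310218
T_{1}^{(0)} (trapezoid, 2 panels, h=1.3000): 0.092966
T_{2}^{(0)} (trapezoid, 4 panels, h=0.6500): 0.043258
T_{1}^{(1)} = 0.092966 + (0.092966 − 0.310218)/3 = 0.020549
T_{2}^{(1)} = 0.043258 + (0.043258 − 0.092966)/3 = 0.026689
T_{2}^{(2)} = 0.026689 + (0.026689 − 0.020549)/15 = 0.027098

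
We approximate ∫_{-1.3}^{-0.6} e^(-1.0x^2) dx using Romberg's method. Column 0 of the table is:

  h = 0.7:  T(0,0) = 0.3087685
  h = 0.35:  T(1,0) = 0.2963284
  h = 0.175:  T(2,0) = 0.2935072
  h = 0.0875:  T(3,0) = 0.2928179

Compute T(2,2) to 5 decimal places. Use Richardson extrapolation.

0.29259

Richardson extrapolation on the trapezoidal column (denominator 4−1=3):
T(1,1) = (4·0.2963284 − 0.3087685) / 3 = 0.2921817
T(2,1) = (4·0.2935072 − 0.2963284) / 3 = 0.2925668
T(2,2) = 0.2925668 + (0.2925668 − 0.2921817)/15 = 0.2925925
(Column j=1 coincides with Simpson's rule on the same nodes.)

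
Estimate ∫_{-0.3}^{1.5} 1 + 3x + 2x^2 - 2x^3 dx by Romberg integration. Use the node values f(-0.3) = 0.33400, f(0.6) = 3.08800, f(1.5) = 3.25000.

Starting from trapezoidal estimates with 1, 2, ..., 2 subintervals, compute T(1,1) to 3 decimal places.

4.781

T(0,0) (trapezoid, 1 panel, h=1.8000): 3.22560
T(1,0) (trapezoid, 2 panels, h=0.9000): 4.39200
T(1,1) = 4.39200 + (4.39200 − 3.22560)/3 = 4.78080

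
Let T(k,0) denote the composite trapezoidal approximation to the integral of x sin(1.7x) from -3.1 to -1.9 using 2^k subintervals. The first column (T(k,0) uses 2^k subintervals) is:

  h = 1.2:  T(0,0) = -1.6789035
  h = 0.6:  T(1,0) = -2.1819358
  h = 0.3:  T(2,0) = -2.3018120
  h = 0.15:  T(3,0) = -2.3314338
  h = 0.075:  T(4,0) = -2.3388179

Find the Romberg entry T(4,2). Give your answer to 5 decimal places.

-2.34128

T(3,1) = -2.3314338 + (-2.3314338 − (-2.3018120))/3 = -2.3413077
T(4,1) = -2.3388179 + (-2.3388179 − (-2.3314338))/3 = -2.3412793
T(4,2) = -2.3412793 + (-2.3412793 − (-2.3413077))/15 = -2.3412774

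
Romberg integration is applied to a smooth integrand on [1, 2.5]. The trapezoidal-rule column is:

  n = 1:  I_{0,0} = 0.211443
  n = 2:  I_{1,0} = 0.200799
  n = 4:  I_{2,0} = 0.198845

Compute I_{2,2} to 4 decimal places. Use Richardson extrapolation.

I_{1,1} = 0.200799 + (0.200799 − 0.211443)/3 = 0.197251
I_{2,1} = (4·0.198845 − 0.200799) / 3 = 0.198194
I_{2,2} = (16·0.198194 − 0.197251) / 15 = 0.198257

0.1983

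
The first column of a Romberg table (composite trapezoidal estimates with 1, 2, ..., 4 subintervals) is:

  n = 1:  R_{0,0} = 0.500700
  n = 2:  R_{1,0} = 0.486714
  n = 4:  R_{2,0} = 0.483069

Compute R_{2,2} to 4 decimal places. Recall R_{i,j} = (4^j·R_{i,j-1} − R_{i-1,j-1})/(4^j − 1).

0.4818

R_{1,1} = (4·0.486714 − 0.500700) / 3 = 0.482052
R_{2,1} = (4·0.483069 − 0.486714) / 3 = 0.481854
R_{2,2} = 0.481854 + (0.481854 − 0.482052)/15 = 0.481841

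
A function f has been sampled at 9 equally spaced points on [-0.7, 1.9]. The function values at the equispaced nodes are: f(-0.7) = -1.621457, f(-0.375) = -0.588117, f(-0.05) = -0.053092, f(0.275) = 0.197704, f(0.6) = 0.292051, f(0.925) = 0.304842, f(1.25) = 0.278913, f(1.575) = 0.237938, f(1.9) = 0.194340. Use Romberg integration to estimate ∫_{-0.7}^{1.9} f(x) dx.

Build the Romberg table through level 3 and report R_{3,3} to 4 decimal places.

0.0244

R_{0,0} (trapezoid, 1 panel, h=2.6000): -1.855252
R_{1,0} (trapezoid, 2 panels, h=1.3000): -0.547960
R_{2,0} (trapezoid, 4 panels, h=0.6500): -0.127196
R_{3,0} (trapezoid, 8 panels, h=0.3250): -0.014079
R_{1,1} = -0.547960 + (-0.547960 − (-1.855252))/3 = -0.112196
R_{2,1} = -0.127196 + (-0.127196 − (-0.547960))/3 = 0.013059
R_{3,1} = -0.014079 + (-0.014079 − (-0.127196))/3 = 0.023627
R_{2,2} = 0.013059 + (0.013059 − (-0.112196))/15 = 0.021409
R_{3,2} = 0.023627 + (0.023627 − 0.013059)/15 = 0.024332
R_{3,3} = 0.024332 + (0.024332 − 0.021409)/63 = 0.024378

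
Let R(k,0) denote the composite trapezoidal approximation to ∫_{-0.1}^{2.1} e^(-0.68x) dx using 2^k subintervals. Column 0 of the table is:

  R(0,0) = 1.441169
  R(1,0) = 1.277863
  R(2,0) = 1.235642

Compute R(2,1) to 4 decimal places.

1.2216

Richardson extrapolation on the trapezoidal column (denominator 4−1=3):
R(2,1) = (4·1.235642 − 1.277863) / 3 = 1.221568
(Column j=1 coincides with Simpson's rule on the same nodes.)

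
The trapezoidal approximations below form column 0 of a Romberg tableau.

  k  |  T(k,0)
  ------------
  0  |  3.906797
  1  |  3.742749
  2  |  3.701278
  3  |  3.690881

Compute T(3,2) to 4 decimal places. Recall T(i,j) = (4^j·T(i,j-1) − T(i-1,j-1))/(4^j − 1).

Richardson extrapolation on the trapezoidal column (denominator 4−1=3):
T(2,1) = 3.701278 + (3.701278 − 3.742749)/3 = 3.687454
T(3,1) = (4·3.690881 − 3.701278) / 3 = 3.687415
T(3,2) = (16·3.687415 − 3.687454) / 15 = 3.687412

3.6874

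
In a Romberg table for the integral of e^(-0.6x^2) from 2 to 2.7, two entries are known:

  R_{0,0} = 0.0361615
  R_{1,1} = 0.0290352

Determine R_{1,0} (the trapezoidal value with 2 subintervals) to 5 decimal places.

From R_{1,1} = (4·R_{1,0} − R_{0,0})/3, solve for R_{1,0}:
4·R_{1,0} = 3·0.0290352 + 0.0361615 = 0.1232671
R_{1,0} = 0.0308168

0.03082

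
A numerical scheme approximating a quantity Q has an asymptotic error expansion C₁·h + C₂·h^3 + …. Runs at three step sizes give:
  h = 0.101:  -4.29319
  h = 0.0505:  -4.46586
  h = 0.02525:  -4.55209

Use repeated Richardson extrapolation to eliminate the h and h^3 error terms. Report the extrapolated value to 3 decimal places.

First eliminate the h term (factor 2^1 = 2):
  B₁ = (2·(-4.46586) − (-4.29319))/1 = -4.63853
  B₂ = (2·(-4.55209) − (-4.46586))/1 = -4.63832
Then eliminate the h^3 term (factor 2^3 = 8):
  (8·(-4.63832) − (-4.63853))/7 = -4.63829

-4.638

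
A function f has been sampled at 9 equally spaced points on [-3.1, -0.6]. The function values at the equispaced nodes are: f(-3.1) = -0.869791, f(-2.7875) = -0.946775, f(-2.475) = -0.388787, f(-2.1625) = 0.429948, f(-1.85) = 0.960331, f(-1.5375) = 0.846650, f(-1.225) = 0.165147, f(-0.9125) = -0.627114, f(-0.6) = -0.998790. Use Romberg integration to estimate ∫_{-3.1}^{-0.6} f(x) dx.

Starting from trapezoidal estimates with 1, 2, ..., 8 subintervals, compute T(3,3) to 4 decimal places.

-0.1631

T(0,0) (trapezoid, 1 panel, h=2.5000): -2.335726
T(1,0) (trapezoid, 2 panels, h=1.2500): 0.032551
T(2,0) (trapezoid, 4 panels, h=0.6250): -0.123500
T(3,0) (trapezoid, 8 panels, h=0.3125): -0.154653
T(1,1) = 0.032551 + (0.032551 − (-2.335726))/3 = 0.821977
T(2,1) = -0.123500 + (-0.123500 − 0.032551)/3 = -0.175517
T(3,1) = -0.154653 + (-0.154653 − (-0.123500))/3 = -0.165037
T(2,2) = -0.175517 + (-0.175517 − 0.821977)/15 = -0.242017
T(3,2) = -0.165037 + (-0.165037 − (-0.175517))/15 = -0.164338
T(3,3) = -0.164338 + (-0.164338 − (-0.242017))/63 = -0.163105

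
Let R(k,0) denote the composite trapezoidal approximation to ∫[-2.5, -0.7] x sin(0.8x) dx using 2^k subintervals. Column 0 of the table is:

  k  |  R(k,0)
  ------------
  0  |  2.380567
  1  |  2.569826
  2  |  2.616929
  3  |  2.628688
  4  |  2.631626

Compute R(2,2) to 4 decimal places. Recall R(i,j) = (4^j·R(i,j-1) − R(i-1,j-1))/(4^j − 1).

2.6326

R(1,1) = 2.569826 + (2.569826 − 2.380567)/3 = 2.632912
R(2,1) = 2.616929 + (2.616929 − 2.569826)/3 = 2.632630
R(2,2) = (16·2.632630 − 2.632912) / 15 = 2.632611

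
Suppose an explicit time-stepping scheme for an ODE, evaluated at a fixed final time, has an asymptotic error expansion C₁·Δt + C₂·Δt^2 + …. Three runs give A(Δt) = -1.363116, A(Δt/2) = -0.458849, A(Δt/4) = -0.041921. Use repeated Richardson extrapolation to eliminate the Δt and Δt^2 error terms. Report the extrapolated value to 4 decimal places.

0.3515

First eliminate the Δt term (factor 2^1 = 2):
  B₁ = (2·(-0.458849) − (-1.363116))/1 = 0.445418
  B₂ = (2·(-0.041921) − (-0.458849))/1 = 0.375007
Then eliminate the Δt^2 term (factor 2^2 = 4):
  (4·0.375007 − 0.445418)/3 = 0.351537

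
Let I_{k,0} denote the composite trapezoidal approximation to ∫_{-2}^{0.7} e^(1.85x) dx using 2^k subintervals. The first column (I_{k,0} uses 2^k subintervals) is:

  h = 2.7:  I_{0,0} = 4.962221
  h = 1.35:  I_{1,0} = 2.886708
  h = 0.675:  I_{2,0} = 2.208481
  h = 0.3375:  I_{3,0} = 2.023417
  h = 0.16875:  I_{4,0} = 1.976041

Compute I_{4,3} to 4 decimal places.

1.9601

Richardson extrapolation on the trapezoidal column (denominator 4−1=3):
I_{2,1} = (4·2.208481 − 2.886708) / 3 = 1.982405
I_{3,1} = (4·2.023417 − 2.208481) / 3 = 1.961729
I_{4,1} = (4·1.976041 − 2.023417) / 3 = 1.960249
I_{3,2} = 1.961729 + (1.961729 − 1.982405)/15 = 1.960351
I_{4,2} = (16·1.960249 − 1.961729) / 15 = 1.960150
I_{4,3} = (64·1.960150 − 1.960351) / 63 = 1.960147
(Column j=1 coincides with Simpson's rule on the same nodes.)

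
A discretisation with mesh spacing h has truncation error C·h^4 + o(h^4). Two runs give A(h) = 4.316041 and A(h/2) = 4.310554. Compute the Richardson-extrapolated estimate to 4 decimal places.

4.3102

The leading error scales as h^4; refining by a factor of 2 reduces it by 2^4 = 16.
Extrapolated value = (16·A(h/2) − A(h)) / (16 − 1)
= (16·4.310554 − 4.316041) / 15
= 64.652823 / 15 = 4.310188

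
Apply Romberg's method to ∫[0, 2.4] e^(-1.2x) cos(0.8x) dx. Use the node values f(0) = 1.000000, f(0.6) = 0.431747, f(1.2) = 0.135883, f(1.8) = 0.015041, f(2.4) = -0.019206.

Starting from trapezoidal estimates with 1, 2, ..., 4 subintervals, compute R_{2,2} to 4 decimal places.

0.6078

R_{0,0} (trapezoid, 1 panel, h=2.4000): 1.176953
R_{1,0} (trapezoid, 2 panels, h=1.2000): 0.751536
R_{2,0} (trapezoid, 4 panels, h=0.6000): 0.643841
R_{1,1} = 0.751536 + (0.751536 − 1.176953)/3 = 0.609730
R_{2,1} = 0.643841 + (0.643841 − 0.751536)/3 = 0.607943
R_{2,2} = 0.607943 + (0.607943 − 0.609730)/15 = 0.607824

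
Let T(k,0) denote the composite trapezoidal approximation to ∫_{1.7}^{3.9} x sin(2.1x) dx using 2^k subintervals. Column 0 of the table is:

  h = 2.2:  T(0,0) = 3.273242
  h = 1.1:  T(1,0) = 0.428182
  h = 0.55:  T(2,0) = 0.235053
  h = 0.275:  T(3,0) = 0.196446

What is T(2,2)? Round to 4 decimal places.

0.2167

Richardson extrapolation on the trapezoidal column (denominator 4−1=3):
T(1,1) = 0.428182 + (0.428182 − 3.273242)/3 = -0.520171
T(2,1) = 0.235053 + (0.235053 − 0.428182)/3 = 0.170677
T(2,2) = 0.170677 + (0.170677 − (-0.520171))/15 = 0.216734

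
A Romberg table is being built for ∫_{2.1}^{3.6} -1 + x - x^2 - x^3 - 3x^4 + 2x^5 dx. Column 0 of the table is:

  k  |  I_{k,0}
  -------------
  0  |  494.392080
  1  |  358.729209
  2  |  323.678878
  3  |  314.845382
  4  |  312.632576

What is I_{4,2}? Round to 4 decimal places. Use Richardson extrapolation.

311.8946

I_{3,1} = (4·314.845382 − 323.678878) / 3 = 311.900883
I_{4,1} = (4·312.632576 − 314.845382) / 3 = 311.894974
I_{4,2} = (16·311.894974 − 311.900883) / 15 = 311.894580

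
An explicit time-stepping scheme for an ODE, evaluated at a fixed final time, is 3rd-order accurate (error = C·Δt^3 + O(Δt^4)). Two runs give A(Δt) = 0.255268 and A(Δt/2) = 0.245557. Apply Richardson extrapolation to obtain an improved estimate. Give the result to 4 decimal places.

0.2442

Extrapolated value = (8·A(Δt/2) − A(Δt)) / (8 − 1)
= (8·0.245557 − 0.255268) / 7
= 1.709188 / 7 = 0.244170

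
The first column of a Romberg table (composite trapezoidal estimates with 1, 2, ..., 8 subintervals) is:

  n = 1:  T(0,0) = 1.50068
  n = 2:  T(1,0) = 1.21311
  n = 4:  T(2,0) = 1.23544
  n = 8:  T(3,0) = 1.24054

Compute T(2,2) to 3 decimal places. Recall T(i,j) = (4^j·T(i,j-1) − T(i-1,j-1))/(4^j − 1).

T(1,1) = 1.21311 + (1.21311 − 1.50068)/3 = 1.11725
T(2,1) = (4·1.23544 − 1.21311) / 3 = 1.24288
T(2,2) = (16·1.24288 − 1.11725) / 15 = 1.25126

1.251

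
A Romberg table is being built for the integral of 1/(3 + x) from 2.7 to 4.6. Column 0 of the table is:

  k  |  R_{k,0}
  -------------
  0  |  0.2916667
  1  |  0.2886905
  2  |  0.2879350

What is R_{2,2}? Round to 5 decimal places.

Richardson extrapolation on the trapezoidal column (denominator 4−1=3):
R_{1,1} = (4·0.2886905 − 0.2916667) / 3 = 0.2876984
R_{2,1} = (4·0.2879350 − 0.2886905) / 3 = 0.2876832
R_{2,2} = 0.2876832 + (0.2876832 − 0.2876984)/15 = 0.2876822
(Column j=1 coincides with Simpson's rule on the same nodes.)

0.28768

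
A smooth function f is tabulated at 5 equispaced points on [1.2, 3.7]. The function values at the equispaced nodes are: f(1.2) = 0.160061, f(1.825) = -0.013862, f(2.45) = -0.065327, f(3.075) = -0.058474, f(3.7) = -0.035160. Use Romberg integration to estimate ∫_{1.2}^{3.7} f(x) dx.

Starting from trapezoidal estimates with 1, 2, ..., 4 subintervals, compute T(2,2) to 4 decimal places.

-0.0618

T(0,0) (trapezoid, 1 panel, h=2.5000): 0.156126
T(1,0) (trapezoid, 2 panels, h=1.2500): -0.003596
T(2,0) (trapezoid, 4 panels, h=0.6250): -0.047008
T(1,1) = -0.003596 + (-0.003596 − 0.156126)/3 = -0.056837
T(2,1) = -0.047008 + (-0.047008 − (-0.003596))/3 = -0.061479
T(2,2) = -0.061479 + (-0.061479 − (-0.056837))/15 = -0.061788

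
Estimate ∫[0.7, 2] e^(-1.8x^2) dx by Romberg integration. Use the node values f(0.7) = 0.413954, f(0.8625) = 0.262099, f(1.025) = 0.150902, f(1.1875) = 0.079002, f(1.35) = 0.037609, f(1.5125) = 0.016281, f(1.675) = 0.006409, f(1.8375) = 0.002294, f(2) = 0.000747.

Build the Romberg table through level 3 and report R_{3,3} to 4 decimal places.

R_{0,0} (trapezoid, 1 panel, h=1.3000): 0.269556
R_{1,0} (trapezoid, 2 panels, h=0.6500): 0.159224
R_{2,0} (trapezoid, 4 panels, h=0.3250): 0.130738
R_{3,0} (trapezoid, 8 panels, h=0.1625): 0.123816
R_{1,1} = 0.159224 + (0.159224 − 0.269556)/3 = 0.122447
R_{2,1} = 0.130738 + (0.130738 − 0.159224)/3 = 0.121243
R_{3,1} = 0.123816 + (0.123816 − 0.130738)/3 = 0.121509
R_{2,2} = 0.121243 + (0.121243 − 0.122447)/15 = 0.121163
R_{3,2} = 0.121509 + (0.121509 − 0.121243)/15 = 0.121527
R_{3,3} = 0.121527 + (0.121527 − 0.121163)/63 = 0.121533

0.1215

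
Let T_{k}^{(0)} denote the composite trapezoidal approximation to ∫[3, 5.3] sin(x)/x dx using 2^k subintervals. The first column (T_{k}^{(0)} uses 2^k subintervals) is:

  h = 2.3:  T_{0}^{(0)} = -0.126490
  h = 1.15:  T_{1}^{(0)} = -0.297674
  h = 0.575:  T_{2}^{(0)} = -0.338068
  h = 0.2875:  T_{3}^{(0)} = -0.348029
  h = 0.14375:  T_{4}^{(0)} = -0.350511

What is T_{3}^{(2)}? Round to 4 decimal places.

Richardson extrapolation on the trapezoidal column (denominator 4−1=3):
T_{2}^{(1)} = -0.338068 + (-0.338068 − (-0.297674))/3 = -0.351533
T_{3}^{(1)} = -0.348029 + (-0.348029 − (-0.338068))/3 = -0.351349
T_{3}^{(2)} = (16·(-0.351349) − (-0.351533)) / 15 = -0.351337

-0.3513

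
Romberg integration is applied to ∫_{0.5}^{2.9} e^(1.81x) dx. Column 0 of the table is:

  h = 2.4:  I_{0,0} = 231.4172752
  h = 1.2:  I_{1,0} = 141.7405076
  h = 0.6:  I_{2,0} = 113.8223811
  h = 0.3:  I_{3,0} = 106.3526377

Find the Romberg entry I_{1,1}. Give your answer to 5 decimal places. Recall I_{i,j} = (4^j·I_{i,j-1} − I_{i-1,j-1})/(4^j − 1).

111.84825

I_{1,1} = 141.7405076 + (141.7405076 − 231.4172752)/3 = 111.8482517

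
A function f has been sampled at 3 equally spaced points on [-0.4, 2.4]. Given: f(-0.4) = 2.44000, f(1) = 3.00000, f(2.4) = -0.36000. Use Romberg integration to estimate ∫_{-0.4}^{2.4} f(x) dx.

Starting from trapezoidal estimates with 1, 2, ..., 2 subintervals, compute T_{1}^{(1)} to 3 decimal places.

6.571

T_{0}^{(0)} (trapezoid, 1 panel, h=2.8000): 2.91200
T_{1}^{(0)} (trapezoid, 2 panels, h=1.4000): 5.65600
T_{1}^{(1)} = 5.65600 + (5.65600 − 2.91200)/3 = 6.57067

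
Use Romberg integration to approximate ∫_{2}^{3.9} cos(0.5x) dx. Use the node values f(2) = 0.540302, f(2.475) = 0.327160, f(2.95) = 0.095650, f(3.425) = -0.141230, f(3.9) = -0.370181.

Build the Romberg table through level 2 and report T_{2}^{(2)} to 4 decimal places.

0.1750

T_{0}^{(0)} (trapezoid, 1 panel, h=1.9000): 0.161615
T_{1}^{(0)} (trapezoid, 2 panels, h=0.9500): 0.171675
T_{2}^{(0)} (trapezoid, 4 panels, h=0.4750): 0.174154
T_{1}^{(1)} = 0.171675 + (0.171675 − 0.161615)/3 = 0.175028
T_{2}^{(1)} = 0.174154 + (0.174154 − 0.171675)/3 = 0.174980
T_{2}^{(2)} = 0.174980 + (0.174980 − 0.175028)/15 = 0.174977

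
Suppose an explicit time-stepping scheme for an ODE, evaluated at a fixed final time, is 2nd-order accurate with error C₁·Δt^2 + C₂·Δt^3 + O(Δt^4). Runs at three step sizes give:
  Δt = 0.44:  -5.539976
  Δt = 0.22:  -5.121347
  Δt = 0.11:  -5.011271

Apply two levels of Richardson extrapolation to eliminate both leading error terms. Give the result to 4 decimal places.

First eliminate the Δt^2 term (factor 2^2 = 4):
  B₁ = (4·(-5.121347) − (-5.539976))/3 = -4.981804
  B₂ = (4·(-5.011271) − (-5.121347))/3 = -4.974579
Then eliminate the Δt^3 term (factor 2^3 = 8):
  (8·(-4.974579) − (-4.981804))/7 = -4.973547

-4.9735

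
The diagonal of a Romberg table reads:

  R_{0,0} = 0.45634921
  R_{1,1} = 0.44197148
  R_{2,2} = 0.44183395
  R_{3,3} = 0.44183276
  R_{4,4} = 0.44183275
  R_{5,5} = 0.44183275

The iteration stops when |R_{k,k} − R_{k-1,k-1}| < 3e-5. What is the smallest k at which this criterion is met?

k = 3

|R_{1,1} − R_{0,0}| = 0.01437773 ≥ 3e-5
|R_{2,2} − R_{1,1}| = 0.00013753 ≥ 3e-5
|R_{3,3} − R_{2,2}| = 0.00000119 < 3e-5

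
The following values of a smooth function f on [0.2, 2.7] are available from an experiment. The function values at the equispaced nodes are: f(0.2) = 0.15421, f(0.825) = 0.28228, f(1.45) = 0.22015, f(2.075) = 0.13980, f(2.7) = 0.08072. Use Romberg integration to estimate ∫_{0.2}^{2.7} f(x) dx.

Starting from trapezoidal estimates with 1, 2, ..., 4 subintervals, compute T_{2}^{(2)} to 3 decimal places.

T_{0}^{(0)} (trapezoid, 1 panel, h=2.5000): 0.29366
T_{1}^{(0)} (trapezoid, 2 panels, h=1.2500): 0.42202
T_{2}^{(0)} (trapezoid, 4 panels, h=0.6250): 0.47481
T_{1}^{(1)} = 0.42202 + (0.42202 − 0.29366)/3 = 0.46481
T_{2}^{(1)} = 0.47481 + (0.47481 − 0.42202)/3 = 0.49241
T_{2}^{(2)} = 0.49241 + (0.49241 − 0.46481)/15 = 0.49425

0.494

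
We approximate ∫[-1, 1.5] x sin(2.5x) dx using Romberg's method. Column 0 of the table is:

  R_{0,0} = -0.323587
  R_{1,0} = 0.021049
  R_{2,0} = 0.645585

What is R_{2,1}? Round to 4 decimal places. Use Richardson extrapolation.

0.8538

Richardson extrapolation on the trapezoidal column (denominator 4−1=3):
R_{2,1} = 0.645585 + (0.645585 − 0.021049)/3 = 0.853764
(Column j=1 coincides with Simpson's rule on the same nodes.)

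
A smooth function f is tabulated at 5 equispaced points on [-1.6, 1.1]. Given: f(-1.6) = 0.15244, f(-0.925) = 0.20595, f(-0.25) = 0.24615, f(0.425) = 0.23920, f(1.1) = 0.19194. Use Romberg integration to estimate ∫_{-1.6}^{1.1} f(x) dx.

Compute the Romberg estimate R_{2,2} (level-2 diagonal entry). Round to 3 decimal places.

R_{0,0} (trapezoid, 1 panel, h=2.7000): 0.46491
R_{1,0} (trapezoid, 2 panels, h=1.3500): 0.56476
R_{2,0} (trapezoid, 4 panels, h=0.6750): 0.58286
R_{1,1} = 0.56476 + (0.56476 − 0.46491)/3 = 0.59804
R_{2,1} = 0.58286 + (0.58286 − 0.56476)/3 = 0.58889
R_{2,2} = 0.58889 + (0.58889 − 0.59804)/15 = 0.58828

0.588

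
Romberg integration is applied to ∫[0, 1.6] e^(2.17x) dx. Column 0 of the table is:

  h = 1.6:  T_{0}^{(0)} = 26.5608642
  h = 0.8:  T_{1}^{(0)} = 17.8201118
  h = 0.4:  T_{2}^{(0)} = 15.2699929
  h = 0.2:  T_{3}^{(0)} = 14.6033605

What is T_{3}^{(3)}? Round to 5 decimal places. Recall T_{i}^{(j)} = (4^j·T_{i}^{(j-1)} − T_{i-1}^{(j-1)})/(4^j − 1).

14.37842

Richardson extrapolation on the trapezoidal column (denominator 4−1=3):
T_{1}^{(1)} = 17.8201118 + (17.8201118 − 26.5608642)/3 = 14.9065277
T_{2}^{(1)} = 15.2699929 + (15.2699929 − 17.8201118)/3 = 14.4199533
T_{3}^{(1)} = 14.6033605 + (14.6033605 − 15.2699929)/3 = 14.3811497
T_{2}^{(2)} = 14.4199533 + (14.4199533 − 14.9065277)/15 = 14.3875150
T_{3}^{(2)} = (16·14.3811497 − 14.4199533) / 15 = 14.3785628
T_{3}^{(3)} = 14.3785628 + (14.3785628 − 14.3875150)/63 = 14.3784207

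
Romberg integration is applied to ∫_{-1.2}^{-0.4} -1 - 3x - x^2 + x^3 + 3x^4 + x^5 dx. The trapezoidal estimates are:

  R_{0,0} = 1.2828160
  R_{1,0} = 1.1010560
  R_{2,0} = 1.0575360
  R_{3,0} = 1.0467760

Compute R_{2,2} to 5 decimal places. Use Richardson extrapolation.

Richardson extrapolation on the trapezoidal column (denominator 4−1=3):
R_{1,1} = (4·1.1010560 − 1.2828160) / 3 = 1.0404693
R_{2,1} = 1.0575360 + (1.0575360 − 1.1010560)/3 = 1.0430293
R_{2,2} = (16·1.0430293 − 1.0404693) / 15 = 1.0432000

1.04320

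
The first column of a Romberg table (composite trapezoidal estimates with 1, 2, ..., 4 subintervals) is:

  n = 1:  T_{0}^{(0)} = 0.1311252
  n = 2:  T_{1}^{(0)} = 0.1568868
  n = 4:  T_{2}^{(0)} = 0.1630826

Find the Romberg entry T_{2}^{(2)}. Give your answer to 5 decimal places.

Richardson extrapolation on the trapezoidal column (denominator 4−1=3):
T_{1}^{(1)} = 0.1568868 + (0.1568868 − 0.1311252)/3 = 0.1654740
T_{2}^{(1)} = 0.1630826 + (0.1630826 − 0.1568868)/3 = 0.1651479
T_{2}^{(2)} = (16·0.1651479 − 0.1654740) / 15 = 0.1651262

0.16513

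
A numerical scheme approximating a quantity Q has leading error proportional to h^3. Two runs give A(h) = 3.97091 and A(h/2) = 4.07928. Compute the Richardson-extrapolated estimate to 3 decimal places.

The leading error scales as h^3; refining by a factor of 2 reduces it by 2^3 = 8.
Extrapolated value = (8·A(h/2) − A(h)) / (8 − 1)
= (8·4.07928 − 3.97091) / 7
= 28.66333 / 7 = 4.09476

4.095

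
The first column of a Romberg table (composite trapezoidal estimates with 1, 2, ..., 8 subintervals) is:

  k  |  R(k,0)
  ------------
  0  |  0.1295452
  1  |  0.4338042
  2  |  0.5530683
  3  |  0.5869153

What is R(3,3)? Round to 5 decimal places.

R(1,1) = 0.4338042 + (0.4338042 − 0.1295452)/3 = 0.5352239
R(2,1) = 0.5530683 + (0.5530683 − 0.4338042)/3 = 0.5928230
R(3,1) = (4·0.5869153 − 0.5530683) / 3 = 0.5981976
R(2,2) = (16·0.5928230 − 0.5352239) / 15 = 0.5966629
R(3,2) = 0.5981976 + (0.5981976 − 0.5928230)/15 = 0.5985559
R(3,3) = 0.5985559 + (0.5985559 − 0.5966629)/63 = 0.5985859

0.59859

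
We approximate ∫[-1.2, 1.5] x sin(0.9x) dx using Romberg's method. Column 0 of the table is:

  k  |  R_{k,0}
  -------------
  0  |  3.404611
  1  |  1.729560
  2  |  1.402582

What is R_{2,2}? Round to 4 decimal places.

Richardson extrapolation on the trapezoidal column (denominator 4−1=3):
R_{1,1} = (4·1.729560 − 3.404611) / 3 = 1.171210
R_{2,1} = 1.402582 + (1.402582 − 1.729560)/3 = 1.293589
R_{2,2} = 1.293589 + (1.293589 − 1.171210)/15 = 1.301748

1.3017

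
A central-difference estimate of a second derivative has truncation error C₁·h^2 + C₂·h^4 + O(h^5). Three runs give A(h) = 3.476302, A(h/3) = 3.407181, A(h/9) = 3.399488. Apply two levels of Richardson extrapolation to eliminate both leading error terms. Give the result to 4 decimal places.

First eliminate the h^2 term (factor 3^2 = 9):
  B₁ = (9·3.407181 − 3.476302)/8 = 3.398541
  B₂ = (9·3.399488 − 3.407181)/8 = 3.398526
Then eliminate the h^4 term (factor 3^4 = 81):
  (81·3.398526 − 3.398541)/80 = 3.398526

3.3985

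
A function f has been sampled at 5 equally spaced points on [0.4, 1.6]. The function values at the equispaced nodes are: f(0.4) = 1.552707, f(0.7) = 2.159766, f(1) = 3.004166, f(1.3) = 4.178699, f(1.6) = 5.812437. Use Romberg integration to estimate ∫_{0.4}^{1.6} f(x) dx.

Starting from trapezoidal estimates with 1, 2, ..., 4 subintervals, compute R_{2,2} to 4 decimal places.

3.8725

R_{0,0} (trapezoid, 1 panel, h=1.2000): 4.419086
R_{1,0} (trapezoid, 2 panels, h=0.6000): 4.012043
R_{2,0} (trapezoid, 4 panels, h=0.3000): 3.907561
R_{1,1} = 4.012043 + (4.012043 − 4.419086)/3 = 3.876362
R_{2,1} = 3.907561 + (3.907561 − 4.012043)/3 = 3.872734
R_{2,2} = 3.872734 + (3.872734 − 3.876362)/15 = 3.872492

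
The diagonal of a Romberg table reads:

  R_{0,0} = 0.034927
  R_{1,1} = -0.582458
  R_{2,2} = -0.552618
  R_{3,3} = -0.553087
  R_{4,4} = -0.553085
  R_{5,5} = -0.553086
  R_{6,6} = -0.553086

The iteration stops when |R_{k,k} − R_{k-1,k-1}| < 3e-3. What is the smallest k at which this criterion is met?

k = 3

|R_{1,1} − R_{0,0}| = 0.617385 ≥ 3e-3
|R_{2,2} − R_{1,1}| = 0.029840 ≥ 3e-3
|R_{3,3} − R_{2,2}| = 0.000469 < 3e-3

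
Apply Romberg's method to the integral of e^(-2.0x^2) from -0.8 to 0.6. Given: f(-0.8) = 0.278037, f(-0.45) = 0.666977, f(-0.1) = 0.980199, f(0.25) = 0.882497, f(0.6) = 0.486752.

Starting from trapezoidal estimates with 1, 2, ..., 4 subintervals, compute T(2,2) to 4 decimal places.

T(0,0) (trapezoid, 1 panel, h=1.4000): 0.535352
T(1,0) (trapezoid, 2 panels, h=0.7000): 0.953815
T(2,0) (trapezoid, 4 panels, h=0.3500): 1.019224
T(1,1) = 0.953815 + (0.953815 − 0.535352)/3 = 1.093303
T(2,1) = 1.019224 + (1.019224 − 0.953815)/3 = 1.041027
T(2,2) = 1.041027 + (1.041027 − 1.093303)/15 = 1.037542

1.0375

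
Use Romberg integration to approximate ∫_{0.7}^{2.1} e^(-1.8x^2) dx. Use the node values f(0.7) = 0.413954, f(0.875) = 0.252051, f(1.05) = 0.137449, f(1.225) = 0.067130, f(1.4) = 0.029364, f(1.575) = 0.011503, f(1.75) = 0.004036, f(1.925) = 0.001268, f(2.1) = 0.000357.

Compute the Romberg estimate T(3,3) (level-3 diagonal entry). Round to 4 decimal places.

T(0,0) (trapezoid, 1 panel, h=1.4000): 0.290018
T(1,0) (trapezoid, 2 panels, h=0.7000): 0.165564
T(2,0) (trapezoid, 4 panels, h=0.3500): 0.132302
T(3,0) (trapezoid, 8 panels, h=0.1750): 0.124242
T(1,1) = 0.165564 + (0.165564 − 0.290018)/3 = 0.124079
T(2,1) = 0.132302 + (0.132302 − 0.165564)/3 = 0.121215
T(3,1) = 0.124242 + (0.124242 − 0.132302)/3 = 0.121555
T(2,2) = 0.121215 + (0.121215 − 0.124079)/15 = 0.121024
T(3,2) = 0.121555 + (0.121555 − 0.121215)/15 = 0.121578
T(3,3) = 0.121578 + (0.121578 − 0.121024)/63 = 0.121587

0.1216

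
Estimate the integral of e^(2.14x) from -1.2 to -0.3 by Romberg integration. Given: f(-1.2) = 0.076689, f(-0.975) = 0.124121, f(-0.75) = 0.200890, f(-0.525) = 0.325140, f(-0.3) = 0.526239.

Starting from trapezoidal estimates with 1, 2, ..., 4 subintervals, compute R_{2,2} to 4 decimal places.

R_{0,0} (trapezoid, 1 panel, h=0.9000): 0.271318
R_{1,0} (trapezoid, 2 panels, h=0.4500): 0.226059
R_{2,0} (trapezoid, 4 panels, h=0.2250): 0.214113
R_{1,1} = 0.226059 + (0.226059 − 0.271318)/3 = 0.210973
R_{2,1} = 0.214113 + (0.214113 − 0.226059)/3 = 0.210131
R_{2,2} = 0.210131 + (0.210131 − 0.210973)/15 = 0.210075

0.2101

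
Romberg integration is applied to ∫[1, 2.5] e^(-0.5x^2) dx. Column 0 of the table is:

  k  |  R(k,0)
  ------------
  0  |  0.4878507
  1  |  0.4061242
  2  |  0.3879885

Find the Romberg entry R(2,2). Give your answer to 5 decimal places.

R(1,1) = (4·0.4061242 − 0.4878507) / 3 = 0.3788820
R(2,1) = 0.3879885 + (0.3879885 − 0.4061242)/3 = 0.3819433
R(2,2) = 0.3819433 + (0.3819433 − 0.3788820)/15 = 0.3821474

0.38215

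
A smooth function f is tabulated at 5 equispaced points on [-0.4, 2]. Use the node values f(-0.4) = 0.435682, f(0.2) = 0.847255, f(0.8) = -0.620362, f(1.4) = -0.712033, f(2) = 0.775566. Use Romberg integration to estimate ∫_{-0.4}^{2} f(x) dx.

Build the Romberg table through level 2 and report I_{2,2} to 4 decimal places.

0.1430

I_{0,0} (trapezoid, 1 panel, h=2.4000): 1.453498
I_{1,0} (trapezoid, 2 panels, h=1.2000): -0.017686
I_{2,0} (trapezoid, 4 panels, h=0.6000): 0.072290
I_{1,1} = -0.017686 + (-0.017686 − 1.453498)/3 = -0.508081
I_{2,1} = 0.072290 + (0.072290 − (-0.017686))/3 = 0.102282
I_{2,2} = 0.102282 + (0.102282 − (-0.508081))/15 = 0.142973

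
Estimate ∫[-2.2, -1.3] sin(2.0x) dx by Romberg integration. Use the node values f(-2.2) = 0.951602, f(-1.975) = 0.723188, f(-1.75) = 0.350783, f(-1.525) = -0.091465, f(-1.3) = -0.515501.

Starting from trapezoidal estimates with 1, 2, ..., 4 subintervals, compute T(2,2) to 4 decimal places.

T(0,0) (trapezoid, 1 panel, h=0.9000): 0.196245
T(1,0) (trapezoid, 2 panels, h=0.4500): 0.255975
T(2,0) (trapezoid, 4 panels, h=0.2250): 0.270125
T(1,1) = 0.255975 + (0.255975 − 0.196245)/3 = 0.275885
T(2,1) = 0.270125 + (0.270125 − 0.255975)/3 = 0.274842
T(2,2) = 0.274842 + (0.274842 − 0.275885)/15 = 0.274772

0.2748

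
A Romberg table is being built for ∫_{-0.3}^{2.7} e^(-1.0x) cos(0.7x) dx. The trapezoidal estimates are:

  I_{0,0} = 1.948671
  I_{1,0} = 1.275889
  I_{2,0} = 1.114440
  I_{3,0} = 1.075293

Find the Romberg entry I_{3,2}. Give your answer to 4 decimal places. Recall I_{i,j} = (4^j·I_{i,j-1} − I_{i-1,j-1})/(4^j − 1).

I_{2,1} = (4·1.114440 − 1.275889) / 3 = 1.060624
I_{3,1} = 1.075293 + (1.075293 − 1.114440)/3 = 1.062244
I_{3,2} = 1.062244 + (1.062244 − 1.060624)/15 = 1.062352

1.0624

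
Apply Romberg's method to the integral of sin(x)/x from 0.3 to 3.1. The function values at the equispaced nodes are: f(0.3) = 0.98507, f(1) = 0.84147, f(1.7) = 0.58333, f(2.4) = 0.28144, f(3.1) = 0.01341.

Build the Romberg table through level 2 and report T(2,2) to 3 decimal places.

1.553

T(0,0) (trapezoid, 1 panel, h=2.8000): 1.39787
T(1,0) (trapezoid, 2 panels, h=1.4000): 1.51560
T(2,0) (trapezoid, 4 panels, h=0.7000): 1.54384
T(1,1) = 1.51560 + (1.51560 − 1.39787)/3 = 1.55484
T(2,1) = 1.54384 + (1.54384 − 1.51560)/3 = 1.55325
T(2,2) = 1.55325 + (1.55325 − 1.55484)/15 = 1.55314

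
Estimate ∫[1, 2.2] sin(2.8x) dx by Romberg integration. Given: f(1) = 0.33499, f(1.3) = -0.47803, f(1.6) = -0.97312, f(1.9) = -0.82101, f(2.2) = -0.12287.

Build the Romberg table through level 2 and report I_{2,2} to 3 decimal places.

I_{0,0} (trapezoid, 1 panel, h=1.2000): 0.12727
I_{1,0} (trapezoid, 2 panels, h=0.6000): -0.52024
I_{2,0} (trapezoid, 4 panels, h=0.3000): -0.64983
I_{1,1} = -0.52024 + (-0.52024 − 0.12727)/3 = -0.73608
I_{2,1} = -0.64983 + (-0.64983 − (-0.52024))/3 = -0.69303
I_{2,2} = -0.69303 + (-0.69303 − (-0.73608))/15 = -0.69016

-0.690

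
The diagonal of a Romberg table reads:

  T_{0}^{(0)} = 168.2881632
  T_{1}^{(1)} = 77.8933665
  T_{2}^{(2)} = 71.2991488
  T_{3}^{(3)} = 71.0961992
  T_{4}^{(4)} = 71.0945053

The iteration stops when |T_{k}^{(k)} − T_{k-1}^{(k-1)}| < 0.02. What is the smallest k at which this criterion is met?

k = 4

|T_{1}^{(1)} − T_{0}^{(0)}| = 90.3947967 ≥ 0.02
|T_{2}^{(2)} − T_{1}^{(1)}| = 6.5942177 ≥ 0.02
|T_{3}^{(3)} − T_{2}^{(2)}| = 0.2029496 ≥ 0.02
|T_{4}^{(4)} − T_{3}^{(3)}| = 0.0016939 < 0.02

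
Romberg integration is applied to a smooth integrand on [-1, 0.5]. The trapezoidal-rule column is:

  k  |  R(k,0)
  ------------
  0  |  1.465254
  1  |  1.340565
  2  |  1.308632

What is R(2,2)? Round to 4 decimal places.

Richardson extrapolation on the trapezoidal column (denominator 4−1=3):
R(1,1) = (4·1.340565 − 1.465254) / 3 = 1.299002
R(2,1) = 1.308632 + (1.308632 − 1.340565)/3 = 1.297988
R(2,2) = (16·1.297988 − 1.299002) / 15 = 1.297920

1.2979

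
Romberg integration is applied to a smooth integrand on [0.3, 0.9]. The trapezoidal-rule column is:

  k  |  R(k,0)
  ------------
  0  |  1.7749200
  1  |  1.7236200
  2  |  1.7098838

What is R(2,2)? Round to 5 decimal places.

Richardson extrapolation on the trapezoidal column (denominator 4−1=3):
R(1,1) = 1.7236200 + (1.7236200 − 1.7749200)/3 = 1.7065200
R(2,1) = 1.7098838 + (1.7098838 − 1.7236200)/3 = 1.7053051
R(2,2) = (16·1.7053051 − 1.7065200) / 15 = 1.7052241
(Column j=1 coincides with Simpson's rule on the same nodes.)

1.70522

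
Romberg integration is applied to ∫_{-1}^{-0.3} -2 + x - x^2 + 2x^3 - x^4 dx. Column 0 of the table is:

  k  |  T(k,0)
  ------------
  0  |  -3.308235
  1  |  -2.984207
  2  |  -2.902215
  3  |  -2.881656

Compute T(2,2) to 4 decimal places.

-2.8748

Richardson extrapolation on the trapezoidal column (denominator 4−1=3):
T(1,1) = -2.984207 + (-2.984207 − (-3.308235))/3 = -2.876198
T(2,1) = (4·(-2.902215) − (-2.984207)) / 3 = -2.874884
T(2,2) = -2.874884 + (-2.874884 − (-2.876198))/15 = -2.874796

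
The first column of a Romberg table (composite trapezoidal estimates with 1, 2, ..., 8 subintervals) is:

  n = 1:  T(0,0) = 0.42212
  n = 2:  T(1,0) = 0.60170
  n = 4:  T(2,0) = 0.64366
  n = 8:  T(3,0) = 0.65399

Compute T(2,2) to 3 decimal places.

0.657

T(1,1) = (4·0.60170 − 0.42212) / 3 = 0.66156
T(2,1) = 0.64366 + (0.64366 − 0.60170)/3 = 0.65765
T(2,2) = (16·0.65765 − 0.66156) / 15 = 0.65739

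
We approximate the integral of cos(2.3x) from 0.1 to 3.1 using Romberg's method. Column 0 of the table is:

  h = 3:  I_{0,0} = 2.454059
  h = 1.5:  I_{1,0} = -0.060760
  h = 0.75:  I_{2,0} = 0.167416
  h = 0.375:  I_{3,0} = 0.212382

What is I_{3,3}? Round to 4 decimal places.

I_{1,1} = (4·(-0.060760) − 2.454059) / 3 = -0.899033
I_{2,1} = 0.167416 + (0.167416 − (-0.060760))/3 = 0.243475
I_{3,1} = 0.212382 + (0.212382 − 0.167416)/3 = 0.227371
I_{2,2} = (16·0.243475 − (-0.899033)) / 15 = 0.319642
I_{3,2} = (16·0.227371 − 0.243475) / 15 = 0.226297
I_{3,3} = 0.226297 + (0.226297 − 0.319642)/63 = 0.224815
(Column j=1 coincides with Simpson's rule on the same nodes.)

0.2248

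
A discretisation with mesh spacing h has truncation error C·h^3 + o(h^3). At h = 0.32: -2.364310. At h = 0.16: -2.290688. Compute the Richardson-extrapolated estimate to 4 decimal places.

-2.2802

The leading error scales as h^3; refining by a factor of 2 reduces it by 2^3 = 8.
Extrapolated value = (8·A(h/2) − A(h)) / (8 − 1)
= (8·(-2.290688) − (-2.364310)) / 7
= -15.961194 / 7 = -2.280171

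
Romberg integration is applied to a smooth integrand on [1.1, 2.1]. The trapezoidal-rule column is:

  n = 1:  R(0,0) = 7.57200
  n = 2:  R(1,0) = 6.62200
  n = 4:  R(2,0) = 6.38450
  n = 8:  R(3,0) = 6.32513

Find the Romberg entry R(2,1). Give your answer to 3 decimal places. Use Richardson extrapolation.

6.305

R(2,1) = 6.38450 + (6.38450 − 6.62200)/3 = 6.30533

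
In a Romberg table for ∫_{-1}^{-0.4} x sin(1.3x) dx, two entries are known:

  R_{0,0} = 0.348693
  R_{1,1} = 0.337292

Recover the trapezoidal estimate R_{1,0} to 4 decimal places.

0.3401

From R_{1,1} = (4·R_{1,0} − R_{0,0})/3, solve for R_{1,0}:
4·R_{1,0} = 3·0.337292 + 0.348693 = 1.360569
R_{1,0} = 0.340142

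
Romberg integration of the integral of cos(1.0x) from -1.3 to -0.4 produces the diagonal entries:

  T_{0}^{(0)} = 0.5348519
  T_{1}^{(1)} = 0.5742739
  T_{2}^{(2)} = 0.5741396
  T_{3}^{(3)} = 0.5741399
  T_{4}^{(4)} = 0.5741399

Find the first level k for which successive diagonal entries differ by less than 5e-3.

|T_{1}^{(1)} − T_{0}^{(0)}| = 0.0394220 ≥ 5e-3
|T_{2}^{(2)} − T_{1}^{(1)}| = 0.0001343 < 5e-3

k = 2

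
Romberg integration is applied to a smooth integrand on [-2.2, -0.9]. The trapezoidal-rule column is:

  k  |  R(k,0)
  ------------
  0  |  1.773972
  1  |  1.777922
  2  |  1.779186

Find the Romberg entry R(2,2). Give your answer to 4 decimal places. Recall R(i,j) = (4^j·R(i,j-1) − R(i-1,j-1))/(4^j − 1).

Richardson extrapolation on the trapezoidal column (denominator 4−1=3):
R(1,1) = 1.777922 + (1.777922 − 1.773972)/3 = 1.779239
R(2,1) = (4·1.779186 − 1.777922) / 3 = 1.779607
R(2,2) = 1.779607 + (1.779607 − 1.779239)/15 = 1.779632

1.7796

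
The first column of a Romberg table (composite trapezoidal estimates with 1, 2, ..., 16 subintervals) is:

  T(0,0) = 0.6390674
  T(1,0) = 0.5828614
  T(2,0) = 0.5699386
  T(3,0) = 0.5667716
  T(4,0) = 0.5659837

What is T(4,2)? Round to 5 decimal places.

0.56572

T(3,1) = (4·0.5667716 − 0.5699386) / 3 = 0.5657159
T(4,1) = 0.5659837 + (0.5659837 − 0.5667716)/3 = 0.5657211
T(4,2) = 0.5657211 + (0.5657211 − 0.5657159)/15 = 0.5657214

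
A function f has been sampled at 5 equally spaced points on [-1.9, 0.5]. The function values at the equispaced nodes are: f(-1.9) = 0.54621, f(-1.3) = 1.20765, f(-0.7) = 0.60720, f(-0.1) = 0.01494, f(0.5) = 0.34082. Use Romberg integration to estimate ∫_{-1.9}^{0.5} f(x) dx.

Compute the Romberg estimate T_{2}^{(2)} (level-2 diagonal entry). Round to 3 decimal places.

1.403

T_{0}^{(0)} (trapezoid, 1 panel, h=2.4000): 1.06444
T_{1}^{(0)} (trapezoid, 2 panels, h=1.2000): 1.26086
T_{2}^{(0)} (trapezoid, 4 panels, h=0.6000): 1.36398
T_{1}^{(1)} = 1.26086 + (1.26086 − 1.06444)/3 = 1.32633
T_{2}^{(1)} = 1.36398 + (1.36398 − 1.26086)/3 = 1.39835
T_{2}^{(2)} = 1.39835 + (1.39835 − 1.32633)/15 = 1.40315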